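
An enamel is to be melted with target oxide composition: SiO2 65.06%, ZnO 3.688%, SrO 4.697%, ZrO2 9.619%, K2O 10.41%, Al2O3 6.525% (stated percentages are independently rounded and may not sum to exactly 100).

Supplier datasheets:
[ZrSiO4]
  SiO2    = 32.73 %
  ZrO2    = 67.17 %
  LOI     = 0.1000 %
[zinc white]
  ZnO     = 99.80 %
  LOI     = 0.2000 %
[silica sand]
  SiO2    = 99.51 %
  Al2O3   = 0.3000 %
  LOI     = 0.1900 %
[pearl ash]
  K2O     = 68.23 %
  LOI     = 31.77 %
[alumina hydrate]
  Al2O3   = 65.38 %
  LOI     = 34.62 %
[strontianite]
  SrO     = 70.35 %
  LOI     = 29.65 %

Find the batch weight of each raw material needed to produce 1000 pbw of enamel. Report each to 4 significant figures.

The whole derivation runs at full precision at all times — intermediates are printed (rounded to four significant digits) as written; exactly one rounding lands on every reported number. The derived quantities (ignition loss, the six compositions, the totals, glass mass, the yield) are carried in exact precision starting from the weights at 1000 pbw of glass precisely as stated by the question or the answer.
Target masses of each oxide per 1000 pbw enamel:
  SiO2: 65.06% × 1000 = 650.6 pbw
  ZnO: 3.688% × 1000 = 36.88 pbw
  SrO: 4.697% × 1000 = 46.97 pbw
  ZrO2: 9.619% × 1000 = 96.19 pbw
  K2O: 10.41% × 1000 = 104.1 pbw
  Al2O3: 6.525% × 1000 = 65.25 pbw
Sums-versus-targets review given the weights on record, under the basis named above (sum by sum, the targets are met within answer rounding):
  SiO2: 143.2·0.3273 + 606.7·0.9951 = 650.6 pbw (target 650.6 pbw)
  ZnO: 36.95·0.9980 = 36.88 pbw (target 36.88 pbw)
  SrO: 66.77·0.7035 = 46.97 pbw (target 46.97 pbw)
  ZrO2: 143.2·0.6717 = 96.19 pbw (target 96.19 pbw)
  K2O: 152.6·0.6823 = 104.1 pbw (target 104.1 pbw)
  Al2O3: 606.7·0.003000 + 97.02·0.6538 = 65.25 pbw (target 65.25 pbw)
Mass balance on the glass: whole batch net of LOI = 1000 pbw (the targets, summed, come to 1000 pbw; versus the stated basis of 1000 pbw — gaps are rounding artifacts).
Whole-batch sum: Σ batch = 1103 pbw; the LOI term Σ batch·LOI equals 103.2 pbw; glass ÷ batch gives a yield of 90.64%.

Batch per 1000 pbw enamel:
  ZrSiO4: 143.2 pbw
  zinc white: 36.95 pbw
  silica sand: 606.7 pbw
  pearl ash: 152.6 pbw
  alumina hydrate: 97.02 pbw
  strontianite: 66.77 pbw
Total batch = 1103 pbw; LOI loss = 103.2 pbw; yield = 90.64%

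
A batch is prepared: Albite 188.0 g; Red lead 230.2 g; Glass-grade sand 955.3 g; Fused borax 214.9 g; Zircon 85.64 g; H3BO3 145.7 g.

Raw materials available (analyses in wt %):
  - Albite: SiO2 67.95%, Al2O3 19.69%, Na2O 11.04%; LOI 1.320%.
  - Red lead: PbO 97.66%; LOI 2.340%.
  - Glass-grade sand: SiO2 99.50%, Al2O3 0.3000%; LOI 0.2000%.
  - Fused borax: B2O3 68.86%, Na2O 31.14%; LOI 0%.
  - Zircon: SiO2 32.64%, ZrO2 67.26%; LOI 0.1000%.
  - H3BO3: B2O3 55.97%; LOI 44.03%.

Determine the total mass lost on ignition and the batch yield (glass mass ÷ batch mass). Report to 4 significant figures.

Mid-chain values are printed rounded to four significant figures as written — the whole derivation runs at full precision at each step — a single rounding finalizes every reported figure — the derived quantities are recomputed in full precision (net glass mass, six oxide percentages, the totals, the yield, ignition loss) using the weight values at 1746 g of glass as given in the question or the answer.
Each material's LOI contribution:
  Albite: 188.0 × 0.01320 = 2.482 g
  Red lead: 230.2 × 0.02340 = 5.387 g
  Glass-grade sand: 955.3 × 0.002000 = 1.911 g
  Fused borax: 214.9 × 0 = 0 g
  Zircon: 85.64 × 0.001000 = 0.08564 g
  H3BO3: 145.7 × 0.4403 = 64.15 g
Total LOI = 74.02 g
Glass = batch − LOI = 1820 − 74.02 = 1746 g

LOI loss = 74.02 g; glass = 1746 g; yield = 95.93%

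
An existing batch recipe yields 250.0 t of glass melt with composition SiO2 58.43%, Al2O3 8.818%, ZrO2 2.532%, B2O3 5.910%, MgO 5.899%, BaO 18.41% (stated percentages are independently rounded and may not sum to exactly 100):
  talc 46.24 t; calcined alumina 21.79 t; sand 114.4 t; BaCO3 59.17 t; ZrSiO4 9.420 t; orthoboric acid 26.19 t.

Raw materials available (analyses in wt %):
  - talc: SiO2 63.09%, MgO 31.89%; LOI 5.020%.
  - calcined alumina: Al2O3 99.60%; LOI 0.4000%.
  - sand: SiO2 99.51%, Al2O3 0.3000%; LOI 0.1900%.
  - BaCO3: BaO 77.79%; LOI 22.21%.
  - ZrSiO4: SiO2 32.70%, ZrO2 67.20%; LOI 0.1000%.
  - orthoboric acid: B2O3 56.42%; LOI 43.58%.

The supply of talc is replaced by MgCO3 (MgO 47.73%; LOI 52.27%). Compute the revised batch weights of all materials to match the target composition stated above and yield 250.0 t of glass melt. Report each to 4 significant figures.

Revised batch per 250.0 t glass melt:
  MgCO3: 30.90 t
  calcined alumina: 21.70 t
  sand: 143.7 t
  BaCO3: 59.17 t
  ZrSiO4: 9.420 t
  orthoboric acid: 26.19 t
Total batch = 291.1 t; LOI loss = 41.08 t

Every computation holds full precision all the way through — intermediates are displayed rounded off to 4 significant figures in the working — every reported result is rounded only once; the derived quantities (the yield, LOI, six oxide percentages, net glass mass, totals) are re-derived at exact precision starting from the weights at 250.0 t of glass, exactly as printed in the problem or the answer.
Target oxide masses per 250.0 t glass melt:
  SiO2: 58.43% × 250.0 = 146.1 t
  Al2O3: 8.818% × 250.0 = 22.04 t
  ZrO2: 2.532% × 250.0 = 6.330 t
  B2O3: 5.910% × 250.0 = 14.78 t
  MgO: 5.899% × 250.0 = 14.75 t
  BaO: 18.41% × 250.0 = 46.02 t
Mass-balance tally per oxide with the batch weights as given, per the basis as stated (sum by sum, the targets are met modulo rounding of the values):
  SiO2: 143.7·0.9951 + 9.420·0.3270 = 146.1 t (target 146.1 t)
  Al2O3: 21.70·0.9960 + 143.7·0.003000 = 22.04 t (target 22.04 t)
  ZrO2: 9.420·0.6720 = 6.330 t (target 6.330 t)
  B2O3: 26.19·0.5642 = 14.78 t (target 14.78 t)
  MgO: 30.90·0.4773 = 14.75 t (target 14.75 t)
  BaO: 59.17·0.7779 = 46.03 t (target 46.02 t)
Glass-mass closure: Σ batch − LOI loss = 250.0 t (targets for the oxides total 250.0 t; stated basis 250.0 t — any gap is answer rounding).
Adding the batch up: Σ batch = 291.1 t; LOI removed, Σ of batch·LOI: 41.08 t; yield, glass over the total, = 85.89%.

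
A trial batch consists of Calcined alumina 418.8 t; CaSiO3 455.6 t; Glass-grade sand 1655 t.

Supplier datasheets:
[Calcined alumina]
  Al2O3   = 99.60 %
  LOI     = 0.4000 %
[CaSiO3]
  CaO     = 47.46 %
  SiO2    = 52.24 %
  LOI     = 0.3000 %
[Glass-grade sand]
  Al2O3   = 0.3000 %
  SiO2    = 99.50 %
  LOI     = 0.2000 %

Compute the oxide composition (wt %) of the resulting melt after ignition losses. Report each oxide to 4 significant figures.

Glass mass = 2523 t (batch 2529 − LOI 6.352).
Composition: CaO 8.570%, Al2O3 16.73%, SiO2 74.70%

Each numeric step holds exact precision at all times; values along the way are shown rounded to four significant figures across the worked steps; each reported number is rounded once only; derived quantities are recomputed at full precision (the yield, net glass mass, the three compositions, ignition loss, the totals) from the batch weights for 2523 t of glass, as they appear in the question or the answer.
What the batch supplies per oxide:
  CaO: 455.6·0.4746 = 216.2 t
  Al2O3: 418.8·0.9960 + 1655·0.003000 = 422.1 t
  SiO2: 455.6·0.5224 + 1655·0.9950 = 1885 t
LOI: 418.8·0.004000 + 455.6·0.003000 + 1655·0.002000 = 6.352 t
Net of LOI, the glass mass = 2529 − 6.352 = 2523 t (equal to the oxide-mass sum)
each oxide over glass, ×100, is wt %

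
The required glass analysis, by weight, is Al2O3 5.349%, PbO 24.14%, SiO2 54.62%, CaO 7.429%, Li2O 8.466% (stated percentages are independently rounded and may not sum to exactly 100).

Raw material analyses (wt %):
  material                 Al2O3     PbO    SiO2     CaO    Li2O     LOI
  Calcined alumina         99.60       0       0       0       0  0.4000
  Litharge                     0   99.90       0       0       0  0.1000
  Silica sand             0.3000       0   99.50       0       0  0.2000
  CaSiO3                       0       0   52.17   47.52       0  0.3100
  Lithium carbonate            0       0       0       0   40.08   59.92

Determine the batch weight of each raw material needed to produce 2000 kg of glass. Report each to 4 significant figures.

Every computation keeps exact precision from start to finish — values along the way are printed, with 4-significant-figure rounding, when written out. Every reported value is rounded exactly once; the derived quantities are re-derived at full precision (the five compositions, totals, the yield, LOI, glass mass) from the batch weights at 2000 kg of glass as set out in the question or the answer.
Oxide-by-oxide targets in 2000 kg glass:
  Al2O3: 5.349% × 2000 = 107.0 kg
  PbO: 24.14% × 2000 = 482.8 kg
  SiO2: 54.62% × 2000 = 1092 kg
  CaO: 7.429% × 2000 = 148.6 kg
  Li2O: 8.466% × 2000 = 169.3 kg
A balance pass over the oxides, applying the batch weights above, under the basis named above (sums match the target masses within answer rounding):
  Al2O3: 104.6·0.9960 + 934.0·0.003000 = 107.0 kg (target 107.0 kg)
  PbO: 483.3·0.9990 = 482.8 kg (target 482.8 kg)
  SiO2: 934.0·0.9950 + 312.7·0.5217 = 1092 kg (target 1092 kg)
  CaO: 312.7·0.4752 = 148.6 kg (target 148.6 kg)
  Li2O: 422.5·0.4008 = 169.3 kg (target 169.3 kg)
Glass-mass closure: the batch minus its LOI: 2000 kg (the Σ of target masses is 2000 kg; against the stated basis, 2000 kg — gaps are rounding artifacts).
Summing the batch: Σ batch = 2257 kg; ignition loss, Σ(batch × LOI) = 256.9 kg; as yield: glass ÷ batch → 88.62%.

Batch per 2000 kg glass:
  Calcined alumina: 104.6 kg
  Litharge: 483.3 kg
  Silica sand: 934.0 kg
  CaSiO3: 312.7 kg
  Lithium carbonate: 422.5 kg
Total batch = 2257 kg; LOI loss = 256.9 kg; yield = 88.62%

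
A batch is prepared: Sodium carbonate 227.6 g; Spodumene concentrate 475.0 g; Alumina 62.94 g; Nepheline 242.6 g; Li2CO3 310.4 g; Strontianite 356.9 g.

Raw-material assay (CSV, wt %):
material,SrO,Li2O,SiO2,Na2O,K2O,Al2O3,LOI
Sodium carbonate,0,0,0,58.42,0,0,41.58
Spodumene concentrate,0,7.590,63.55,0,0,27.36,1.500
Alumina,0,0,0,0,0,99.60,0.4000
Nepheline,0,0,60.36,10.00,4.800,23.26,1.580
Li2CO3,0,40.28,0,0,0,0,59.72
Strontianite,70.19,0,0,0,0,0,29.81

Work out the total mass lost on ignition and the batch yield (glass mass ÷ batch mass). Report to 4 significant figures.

LOI loss = 397.6 g; glass = 1278 g; yield = 76.27%

The working math holds full precision end to end; in-progress results are printed (rounded to four significant digits) when written out; a single rounding completes every reported value — derived quantities (glass mass, the yield, ignition loss, totals, six oxide percentages) are re-derived in exact precision from the batch weights at 1278 g of glass precisely as stated by either problem or answer.
Loss on ignition, line by line:
  Sodium carbonate: 227.6 × 0.4158 = 94.64 g
  Spodumene concentrate: 475.0 × 0.01500 = 7.125 g
  Alumina: 62.94 × 0.004000 = 0.2518 g
  Nepheline: 242.6 × 0.01580 = 3.833 g
  Li2CO3: 310.4 × 0.5972 = 185.4 g
  Strontianite: 356.9 × 0.2981 = 106.4 g
Total LOI = 397.6 g
Glass = batch − LOI = 1675 − 397.6 = 1278 g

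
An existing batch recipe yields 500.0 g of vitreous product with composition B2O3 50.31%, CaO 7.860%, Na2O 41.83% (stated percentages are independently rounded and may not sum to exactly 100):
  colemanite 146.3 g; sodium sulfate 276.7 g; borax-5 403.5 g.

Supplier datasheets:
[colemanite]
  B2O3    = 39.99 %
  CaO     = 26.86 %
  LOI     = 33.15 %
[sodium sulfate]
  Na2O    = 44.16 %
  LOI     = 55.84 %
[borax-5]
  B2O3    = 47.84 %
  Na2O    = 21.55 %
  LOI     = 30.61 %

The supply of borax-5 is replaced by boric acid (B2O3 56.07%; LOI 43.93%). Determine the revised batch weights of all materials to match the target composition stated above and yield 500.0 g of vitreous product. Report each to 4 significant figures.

In-progress results are displayed, rounded to 4 significant digits, across the worked steps — each numeric step maintains full precision from start to finish — each reported figure receives exactly one rounding. The derived quantities are recomputed from the weighed amounts for 500.0 g of glass at exact precision (LOI, three oxide percentages, the yield, glass mass, the totals) as written in question or answer.
Per-oxide target masses for 500.0 g vitreous product:
  B2O3: 50.31% × 500.0 = 251.6 g
  CaO: 7.860% × 500.0 = 39.30 g
  Na2O: 41.83% × 500.0 = 209.2 g
Balance tally, oxide-wise, working from each reported weight, under the basis named above (sum by sum, the targets are met within answer rounding):
  B2O3: 146.3·0.3999 + 344.3·0.5607 = 251.6 g (target 251.6 g)
  CaO: 146.3·0.2686 = 39.30 g (target 39.30 g)
  Na2O: 473.6·0.4416 = 209.1 g (target 209.2 g)
Glass-mass closure: batch total minus LOI = 500.0 g (the targets, summed, come to 500.0 g; stated basis 500.0 g — rounding explains the deltas).
Batch total: Σ batch = 964.2 g; LOI removed, Σ of batch·LOI: 464.2 g; yield: glass divided by total = 51.86%.

Revised batch per 500.0 g vitreous product:
  colemanite: 146.3 g
  sodium sulfate: 473.6 g
  boric acid: 344.3 g
Total batch = 964.2 g; LOI loss = 464.2 g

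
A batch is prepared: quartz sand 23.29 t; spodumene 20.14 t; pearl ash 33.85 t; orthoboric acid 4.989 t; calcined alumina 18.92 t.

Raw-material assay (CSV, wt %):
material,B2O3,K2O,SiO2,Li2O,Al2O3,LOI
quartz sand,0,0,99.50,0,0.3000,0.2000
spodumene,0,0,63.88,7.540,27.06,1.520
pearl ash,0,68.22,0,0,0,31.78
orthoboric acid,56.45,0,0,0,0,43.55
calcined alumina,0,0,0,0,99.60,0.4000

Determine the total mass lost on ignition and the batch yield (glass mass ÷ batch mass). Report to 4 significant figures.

LOI loss = 13.36 t; glass = 87.83 t; yield = 86.80%

All internal work keeps full float precision at every stage; in-progress results are displayed rounded off to 4 significant figures between the steps. A single rounding produces each reported value — the derived quantities (totals, five oxide percentages, yield, net glass mass, ignition loss) are carried in full float precision using the weight values on 87.83 t of glass, as written in either problem or answer.
Per-material ignition loss:
  quartz sand: 23.29 × 0.002000 = 0.04658 t
  spodumene: 20.14 × 0.01520 = 0.3061 t
  pearl ash: 33.85 × 0.3178 = 10.76 t
  orthoboric acid: 4.989 × 0.4355 = 2.173 t
  calcined alumina: 18.92 × 0.004000 = 0.07568 t
Total LOI = 13.36 t
Glass = batch − LOI = 101.2 − 13.36 = 87.83 t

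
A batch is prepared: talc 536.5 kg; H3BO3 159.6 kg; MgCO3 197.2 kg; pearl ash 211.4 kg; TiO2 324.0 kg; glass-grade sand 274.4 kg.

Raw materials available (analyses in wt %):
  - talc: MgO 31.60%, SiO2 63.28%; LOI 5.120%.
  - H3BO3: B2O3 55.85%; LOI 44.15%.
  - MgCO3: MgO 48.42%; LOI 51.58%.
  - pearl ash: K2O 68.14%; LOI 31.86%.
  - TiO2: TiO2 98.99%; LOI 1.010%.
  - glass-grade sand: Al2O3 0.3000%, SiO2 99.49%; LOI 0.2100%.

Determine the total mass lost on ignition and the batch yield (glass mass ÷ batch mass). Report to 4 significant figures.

The whole derivation holds full precision through every step — intermediates are displayed rounded to 4 significant figures between the steps; each reported value undergoes a single rounding — the derived quantities (the yield, glass mass, the six compositions, the totals, ignition loss) are rebuilt at full float precision using the weight values on 1432 kg of glass, exactly as printed in question or answer.
Loss on ignition, line by line:
  talc: 536.5 × 0.05120 = 27.47 kg
  H3BO3: 159.6 × 0.4415 = 70.46 kg
  MgCO3: 197.2 × 0.5158 = 101.7 kg
  pearl ash: 211.4 × 0.3186 = 67.35 kg
  TiO2: 324.0 × 0.01010 = 3.272 kg
  glass-grade sand: 274.4 × 0.002100 = 0.5762 kg
Total LOI = 270.8 kg
Glass = batch − LOI = 1703 − 270.8 = 1432 kg

LOI loss = 270.8 kg; glass = 1432 kg; yield = 84.10%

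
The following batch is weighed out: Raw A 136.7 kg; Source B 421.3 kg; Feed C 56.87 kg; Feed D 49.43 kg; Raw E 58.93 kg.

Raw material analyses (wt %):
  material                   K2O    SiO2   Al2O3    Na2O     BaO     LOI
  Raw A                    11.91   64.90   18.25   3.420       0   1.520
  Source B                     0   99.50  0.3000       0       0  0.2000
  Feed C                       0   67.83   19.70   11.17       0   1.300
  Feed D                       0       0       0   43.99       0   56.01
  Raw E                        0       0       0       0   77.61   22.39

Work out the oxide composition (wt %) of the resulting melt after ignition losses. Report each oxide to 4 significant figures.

Glass mass = 678.7 kg (batch 723.2 − LOI 44.54).
Composition: K2O 2.399%, SiO2 80.52%, Al2O3 5.513%, Na2O 4.829%, BaO 6.739%

Every computation runs at full precision in every operation. Values along the way are shown, rounded to 4 significant figures, within the worked lines. Every reported number takes a single rounding; the derived quantities (five oxide percentages, totals, ignition loss, yield, net glass mass) are recomputed starting from the weights at 678.7 kg of glass in full float precision as set out in the question or the answer.
Oxide-by-oxide delivered mass:
  K2O: 136.7·0.1191 = 16.28 kg
  SiO2: 136.7·0.6490 + 421.3·0.9950 + 56.87·0.6783 = 546.5 kg
  Al2O3: 136.7·0.1825 + 421.3·0.003000 + 56.87·0.1970 = 37.42 kg
  Na2O: 136.7·0.03420 + 56.87·0.1117 + 49.43·0.4399 = 32.77 kg
  BaO: 58.93·0.7761 = 45.74 kg
LOI: 136.7·0.01520 + 421.3·0.002000 + 56.87·0.01300 + 49.43·0.5601 + 58.93·0.2239 = 44.54 kg
The glass mass, total less LOI, = 723.2 − 44.54 = 678.7 kg (consistent with Σ oxide mass)
percent share: oxide ÷ glass, ×100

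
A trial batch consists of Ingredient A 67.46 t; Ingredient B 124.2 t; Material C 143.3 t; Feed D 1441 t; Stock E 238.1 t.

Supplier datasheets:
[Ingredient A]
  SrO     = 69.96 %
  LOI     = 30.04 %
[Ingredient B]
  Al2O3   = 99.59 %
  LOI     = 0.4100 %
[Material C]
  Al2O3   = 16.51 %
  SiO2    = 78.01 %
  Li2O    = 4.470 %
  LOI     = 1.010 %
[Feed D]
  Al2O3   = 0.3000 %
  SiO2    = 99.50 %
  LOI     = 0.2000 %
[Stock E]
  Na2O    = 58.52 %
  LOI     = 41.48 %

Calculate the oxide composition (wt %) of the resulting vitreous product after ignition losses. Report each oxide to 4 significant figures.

Glass mass = 1890 t (batch 2014 − LOI 123.9).
Composition: SrO 2.497%, Al2O3 8.024%, SiO2 81.77%, Na2O 7.372%, Li2O 0.3389%

Every computation holds exact precision from first step to last. In-progress results are displayed, rounded to 4 significant figures, in the printout; every reported value includes exactly one rounding. Derived quantities, which include yield, five oxide percentages, LOI, net glass mass, totals, are rebuilt in full float precision, as they appear in the problem or answer text, from the weighed amounts on 1890 t of glass.
Oxide masses out of the charge:
  SrO: 67.46·0.6996 = 47.20 t
  Al2O3: 124.2·0.9959 + 143.3·0.1651 + 1441·0.003000 = 151.7 t
  SiO2: 143.3·0.7801 + 1441·0.9950 = 1546 t
  Na2O: 238.1·0.5852 = 139.3 t
  Li2O: 143.3·0.04470 = 6.406 t
LOI: 67.46·0.3004 + 124.2·0.004100 + 143.3·0.01010 + 1441·0.002000 + 238.1·0.4148 = 123.9 t
Glass = total batch minus LOI = 2014 − 123.9 = 1890 t (equal to the oxide-mass sum)
wt % = 100 × oxide mass / glass mass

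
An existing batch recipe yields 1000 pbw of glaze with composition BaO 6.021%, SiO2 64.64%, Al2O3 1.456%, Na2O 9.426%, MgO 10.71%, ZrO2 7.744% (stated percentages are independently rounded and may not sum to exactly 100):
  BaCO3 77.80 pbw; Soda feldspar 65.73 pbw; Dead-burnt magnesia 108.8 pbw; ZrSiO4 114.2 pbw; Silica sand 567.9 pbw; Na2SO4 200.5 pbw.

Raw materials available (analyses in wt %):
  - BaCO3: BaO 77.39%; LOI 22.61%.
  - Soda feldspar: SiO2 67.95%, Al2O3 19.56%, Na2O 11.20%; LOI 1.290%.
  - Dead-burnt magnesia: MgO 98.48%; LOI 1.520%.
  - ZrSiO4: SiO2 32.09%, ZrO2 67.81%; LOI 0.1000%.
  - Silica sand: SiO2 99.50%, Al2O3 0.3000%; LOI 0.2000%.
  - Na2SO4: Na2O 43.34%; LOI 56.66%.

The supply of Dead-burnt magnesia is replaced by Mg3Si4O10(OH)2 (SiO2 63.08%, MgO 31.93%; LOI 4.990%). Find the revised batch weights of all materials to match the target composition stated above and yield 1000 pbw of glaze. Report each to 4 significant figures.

Revised batch per 1000 pbw glaze:
  BaCO3: 77.80 pbw
  Soda feldspar: 69.02 pbw
  Mg3Si4O10(OH)2: 335.4 pbw
  ZrSiO4: 114.2 pbw
  Silica sand: 353.0 pbw
  Na2SO4: 199.7 pbw
Total batch = 1149 pbw; LOI loss = 149.2 pbw

The working math keeps full float precision through the solve. Intermediates appear, rounded to four significant figures, on the page. Exactly one rounding is applied to each reported value. Derived quantities are recomputed in exact precision (six oxide percentages, totals, net glass mass, yield, ignition loss) using the weight values at 1000 pbw of glass, as given in the problem or the answer.
Target oxide masses per 1000 pbw glaze:
  BaO: 6.021% × 1000 = 60.21 pbw
  SiO2: 64.64% × 1000 = 646.4 pbw
  Al2O3: 1.456% × 1000 = 14.56 pbw
  Na2O: 9.426% × 1000 = 94.26 pbw
  MgO: 10.71% × 1000 = 107.1 pbw
  ZrO2: 7.744% × 1000 = 77.44 pbw
Checking each oxide sum from the weights as reported, relative to the basis at hand (sums match the target masses given rounding of the digits):
  BaO: 77.80·0.7739 = 60.21 pbw (target 60.21 pbw)
  SiO2: 69.02·0.6795 + 335.4·0.6308 + 114.2·0.3209 + 353.0·0.9950 = 646.4 pbw (target 646.4 pbw)
  Al2O3: 69.02·0.1956 + 353.0·0.003000 = 14.56 pbw (target 14.56 pbw)
  Na2O: 69.02·0.1120 + 199.7·0.4334 = 94.28 pbw (target 94.26 pbw)
  MgO: 335.4·0.3193 = 107.1 pbw (target 107.1 pbw)
  ZrO2: 114.2·0.6781 = 77.44 pbw (target 77.44 pbw)
Glass-mass bookkeeping: the batch minus its LOI: 999.9 pbw (per-oxide target masses sum to 1000 pbw; the stated basis being 1000 pbw — a pure rounding effect).
Whole-batch sum: Σ batch = 1149 pbw; ignition loss, Σ(batch × LOI) = 149.2 pbw; glass ÷ batch gives a yield of 87.02%.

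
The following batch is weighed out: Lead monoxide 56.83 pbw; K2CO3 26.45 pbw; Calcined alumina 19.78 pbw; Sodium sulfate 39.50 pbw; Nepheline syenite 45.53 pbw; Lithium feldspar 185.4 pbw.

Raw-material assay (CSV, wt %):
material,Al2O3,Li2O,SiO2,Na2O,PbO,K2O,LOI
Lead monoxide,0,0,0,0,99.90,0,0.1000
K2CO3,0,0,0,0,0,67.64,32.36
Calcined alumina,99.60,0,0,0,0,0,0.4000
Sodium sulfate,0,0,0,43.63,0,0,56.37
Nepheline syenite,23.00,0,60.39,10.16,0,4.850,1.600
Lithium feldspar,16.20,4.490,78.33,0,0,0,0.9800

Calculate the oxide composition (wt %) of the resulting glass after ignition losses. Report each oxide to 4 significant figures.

Mid-chain values are printed, rounded to 4 significant digits, across the worked steps; every computation maintains exact precision at every stage; each reported value includes exactly one rounding. The derived quantities, including the yield, the six compositions, ignition loss, totals, net glass mass, are carried using the weight values at 340.0 pbw of glass in full precision, precisely as stated by the problem or answer text.
Mass of each oxide from the mix:
  Al2O3: 19.78·0.9960 + 45.53·0.2300 + 185.4·0.1620 = 60.21 pbw
  Li2O: 185.4·0.04490 = 8.324 pbw
  SiO2: 45.53·0.6039 + 185.4·0.7833 = 172.7 pbw
  Na2O: 39.50·0.4363 + 45.53·0.1016 = 21.86 pbw
  PbO: 56.83·0.9990 = 56.77 pbw
  K2O: 26.45·0.6764 + 45.53·0.04850 = 20.10 pbw
LOI: 56.83·0.001000 + 26.45·0.3236 + 19.78·0.004000 + 39.50·0.5637 + 45.53·0.01600 + 185.4·0.009800 = 33.51 pbw
batch − LOI leaves glass = 373.5 − 33.51 = 340.0 pbw (= the summed oxide contributions)
wt % = 100 × oxide mass / glass mass

Glass mass = 340.0 pbw (batch 373.5 − LOI 33.51).
Composition: Al2O3 17.71%, Li2O 2.448%, SiO2 50.80%, Na2O 6.430%, PbO 16.70%, K2O 5.912%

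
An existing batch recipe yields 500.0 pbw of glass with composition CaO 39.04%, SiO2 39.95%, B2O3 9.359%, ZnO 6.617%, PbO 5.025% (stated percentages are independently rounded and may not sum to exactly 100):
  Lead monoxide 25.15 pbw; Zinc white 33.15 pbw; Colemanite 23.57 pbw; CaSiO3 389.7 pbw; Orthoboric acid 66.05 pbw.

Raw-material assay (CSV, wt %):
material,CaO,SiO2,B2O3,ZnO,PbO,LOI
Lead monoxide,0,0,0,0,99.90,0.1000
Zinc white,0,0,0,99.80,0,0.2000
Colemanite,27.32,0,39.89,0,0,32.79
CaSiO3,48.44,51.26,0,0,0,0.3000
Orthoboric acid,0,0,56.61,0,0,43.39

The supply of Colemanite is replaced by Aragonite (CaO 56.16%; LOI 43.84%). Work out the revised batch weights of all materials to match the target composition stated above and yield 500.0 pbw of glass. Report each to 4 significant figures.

Revised batch per 500.0 pbw glass:
  Lead monoxide: 25.15 pbw
  Zinc white: 33.15 pbw
  Aragonite: 11.47 pbw
  CaSiO3: 389.7 pbw
  Orthoboric acid: 82.66 pbw
Total batch = 542.1 pbw; LOI loss = 42.16 pbw

The whole derivation holds full float precision from first step to last — the intermediate values are printed rounded off to 4 significant digits across the worked steps. A single rounding completes every reported number — the derived quantities, including the five compositions, net glass mass, yield, the totals, ignition loss, are re-derived from the batch weights for 500.0 pbw of glass at exact precision as written in the problem or the answer.
Target oxide masses per 500.0 pbw glass:
  CaO: 39.04% × 500.0 = 195.2 pbw
  SiO2: 39.95% × 500.0 = 199.8 pbw
  B2O3: 9.359% × 500.0 = 46.80 pbw
  ZnO: 6.617% × 500.0 = 33.08 pbw
  PbO: 5.025% × 500.0 = 25.12 pbw
Sums-versus-targets review using the reported weights, per the basis as stated (sum by sum, the targets are met inside rounding margins):
  CaO: 11.47·0.5616 + 389.7·0.4844 = 195.2 pbw (target 195.2 pbw)
  SiO2: 389.7·0.5126 = 199.8 pbw (target 199.8 pbw)
  B2O3: 82.66·0.5661 = 46.79 pbw (target 46.80 pbw)
  ZnO: 33.15·0.9980 = 33.08 pbw (target 33.08 pbw)
  PbO: 25.15·0.9990 = 25.12 pbw (target 25.12 pbw)
The glass-mass cross-check: the batch minus its LOI: 500.0 pbw (summing oxide targets gives 500.0 pbw; against the stated basis, 500.0 pbw — differing by rounding only).
Summing the batch: Σ batch = 542.1 pbw; the LOI term Σ batch·LOI equals 42.16 pbw; glass ÷ batch gives a yield of 92.22%.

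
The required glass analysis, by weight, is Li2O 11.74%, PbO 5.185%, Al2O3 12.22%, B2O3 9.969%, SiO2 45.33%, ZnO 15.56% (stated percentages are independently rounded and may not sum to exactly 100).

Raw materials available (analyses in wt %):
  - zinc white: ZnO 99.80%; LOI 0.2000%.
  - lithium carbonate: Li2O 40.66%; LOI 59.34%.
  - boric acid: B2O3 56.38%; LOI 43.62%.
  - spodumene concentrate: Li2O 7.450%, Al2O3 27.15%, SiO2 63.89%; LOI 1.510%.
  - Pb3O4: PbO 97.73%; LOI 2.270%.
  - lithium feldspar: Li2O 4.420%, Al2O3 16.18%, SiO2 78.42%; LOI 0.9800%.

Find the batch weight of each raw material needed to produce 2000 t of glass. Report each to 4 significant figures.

In-progress results are displayed rounded off to 4 significant digits across the worked steps; all internal work keeps full float precision in all steps; exactly one rounding goes into every reported result — all derived quantities, which include yield, the six compositions, glass mass, ignition loss, the totals, are re-derived at full precision, exactly as shown in the problem or answer text, starting from the weights per 2000 t of glass.
Oxide-by-oxide targets in 2000 t glass:
  Li2O: 11.74% × 2000 = 234.8 t
  PbO: 5.185% × 2000 = 103.7 t
  Al2O3: 12.22% × 2000 = 244.4 t
  B2O3: 9.969% × 2000 = 199.4 t
  SiO2: 45.33% × 2000 = 906.6 t
  ZnO: 15.56% × 2000 = 311.2 t
Checking each oxide sum working from each reported weight, versus the basis set out (oxide sums agree with the targets inside rounding margins):
  Li2O: 412.9·0.4066 + 410.6·0.07450 + 821.6·0.04420 = 234.8 t (target 234.8 t)
  PbO: 106.1·0.9773 = 103.7 t (target 103.7 t)
  Al2O3: 410.6·0.2715 + 821.6·0.1618 = 244.4 t (target 244.4 t)
  B2O3: 353.6·0.5638 = 199.4 t (target 199.4 t)
  SiO2: 410.6·0.6389 + 821.6·0.7842 = 906.6 t (target 906.6 t)
  ZnO: 311.8·0.9980 = 311.2 t (target 311.2 t)
Glass mass check: total charge less LOI = 2000 t (the Σ of target masses is 2000 t; basis as stated: 2000 t — rounding explains the deltas).
Total batch = Σ batch = 2417 t; LOI loss = Σ batch·LOI = 416.5 t; yield, glass over the total, = 82.76%.

Batch per 2000 t glass:
  zinc white: 311.8 t
  lithium carbonate: 412.9 t
  boric acid: 353.6 t
  spodumene concentrate: 410.6 t
  Pb3O4: 106.1 t
  lithium feldspar: 821.6 t
Total batch = 2417 t; LOI loss = 416.5 t; yield = 82.76%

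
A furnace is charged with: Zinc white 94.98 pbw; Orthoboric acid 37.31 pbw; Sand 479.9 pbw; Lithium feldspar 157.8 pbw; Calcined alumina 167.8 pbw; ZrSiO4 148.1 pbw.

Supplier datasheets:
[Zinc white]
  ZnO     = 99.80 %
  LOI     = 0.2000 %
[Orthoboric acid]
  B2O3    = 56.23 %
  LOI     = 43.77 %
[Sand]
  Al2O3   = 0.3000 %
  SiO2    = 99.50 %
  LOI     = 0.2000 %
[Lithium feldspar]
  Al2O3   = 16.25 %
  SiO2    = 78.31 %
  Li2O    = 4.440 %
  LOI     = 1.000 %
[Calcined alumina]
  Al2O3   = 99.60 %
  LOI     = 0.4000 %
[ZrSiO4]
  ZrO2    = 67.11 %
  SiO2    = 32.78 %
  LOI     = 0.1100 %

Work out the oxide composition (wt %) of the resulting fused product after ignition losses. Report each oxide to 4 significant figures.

In-progress results are displayed with 4-significant-digit rounding when written out. All internal work keeps exact precision through every step. Every reported number receives exactly one rounding. The derived quantities, including the six compositions, ignition loss, glass mass, the yield, totals, are rebuilt starting from the weights at 1066 pbw of glass in full precision as written in the problem or answer text.
Oxide masses out of the charge:
  ZrO2: 148.1·0.6711 = 99.39 pbw
  Al2O3: 479.9·0.003000 + 157.8·0.1625 + 167.8·0.9960 = 194.2 pbw
  ZnO: 94.98·0.9980 = 94.79 pbw
  B2O3: 37.31·0.5623 = 20.98 pbw
  SiO2: 479.9·0.9950 + 157.8·0.7831 + 148.1·0.3278 = 649.6 pbw
  Li2O: 157.8·0.04440 = 7.006 pbw
LOI: 94.98·0.002000 + 37.31·0.4377 + 479.9·0.002000 + 157.8·0.01000 + 167.8·0.004000 + 148.1·0.001100 = 19.89 pbw
batch − LOI leaves glass = 1086 − 19.89 = 1066 pbw (= the summed oxide contributions)
each wt % is 100 × oxide ÷ glass

Glass mass = 1066 pbw (batch 1086 − LOI 19.89).
Composition: ZrO2 9.324%, Al2O3 18.22%, ZnO 8.892%, B2O3 1.968%, SiO2 60.94%, Li2O 0.6573%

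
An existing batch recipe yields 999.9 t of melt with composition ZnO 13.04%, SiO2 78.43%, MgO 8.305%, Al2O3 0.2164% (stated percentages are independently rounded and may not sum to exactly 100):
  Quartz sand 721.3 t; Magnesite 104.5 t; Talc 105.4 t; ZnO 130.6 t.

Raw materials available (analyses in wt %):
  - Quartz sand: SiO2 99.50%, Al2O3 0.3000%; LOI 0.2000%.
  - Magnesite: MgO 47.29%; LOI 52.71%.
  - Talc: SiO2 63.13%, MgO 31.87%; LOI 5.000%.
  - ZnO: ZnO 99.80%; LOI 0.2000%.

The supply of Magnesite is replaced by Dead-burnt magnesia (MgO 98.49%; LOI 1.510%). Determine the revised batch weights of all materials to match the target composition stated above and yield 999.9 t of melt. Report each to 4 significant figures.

The whole derivation carries exact precision at every stage. In-progress results appear (rounded to 4 significant figures) in the working; every reported figure is rounded exactly once — derived quantities are recomputed in full float precision (the yield, LOI, the totals, the four compositions, net glass mass) using the weight values on 999.9 t of glass as written in question or answer.
Per-oxide target masses for 999.9 t melt:
  ZnO: 13.04% × 999.9 = 130.4 t
  SiO2: 78.43% × 999.9 = 784.2 t
  MgO: 8.305% × 999.9 = 83.04 t
  Al2O3: 0.2164% × 999.9 = 2.164 t
Mass-balance tally per oxide using the reported weights, per the basis as stated (target by target, the sums agree modulo rounding of the values):
  ZnO: 130.6·0.9980 = 130.3 t (target 130.4 t)
  SiO2: 721.3·0.9950 + 105.4·0.6313 = 784.2 t (target 784.2 t)
  MgO: 50.19·0.9849 + 105.4·0.3187 = 83.02 t (target 83.04 t)
  Al2O3: 721.3·0.003000 = 2.164 t (target 2.164 t)
Glass mass check: Σ batch − LOI loss = 999.8 t (summing oxide targets gives 999.8 t; the stated basis being 999.9 t — deltas are rounding alone).
Whole-batch sum: Σ batch = 1007 t; LOI loss = Σ batch·LOI = 7.732 t; the yield ratio, glass ÷ batch: 99.23%.

Revised batch per 999.9 t melt:
  Quartz sand: 721.3 t
  Dead-burnt magnesia: 50.19 t
  Talc: 105.4 t
  ZnO: 130.6 t
Total batch = 1007 t; LOI loss = 7.732 t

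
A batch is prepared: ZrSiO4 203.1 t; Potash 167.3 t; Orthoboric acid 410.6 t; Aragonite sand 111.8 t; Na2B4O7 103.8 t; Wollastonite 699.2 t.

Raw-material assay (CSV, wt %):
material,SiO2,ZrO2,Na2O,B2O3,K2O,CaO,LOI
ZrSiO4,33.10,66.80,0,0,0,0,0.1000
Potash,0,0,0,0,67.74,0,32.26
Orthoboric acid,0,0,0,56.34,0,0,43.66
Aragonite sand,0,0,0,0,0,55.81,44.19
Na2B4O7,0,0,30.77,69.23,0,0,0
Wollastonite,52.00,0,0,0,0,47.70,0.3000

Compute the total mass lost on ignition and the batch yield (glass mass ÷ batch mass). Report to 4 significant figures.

All arithmetic runs at full float precision at each step; the intermediate values are printed, with 4-significant-digit rounding, in the working. Each reported number takes a single rounding — all derived quantities are carried starting from the weights for 1411 t of glass in full float precision (the totals, six oxide percentages, the yield, LOI, net glass mass), as written in question or answer.
Loss on ignition, line by line:
  ZrSiO4: 203.1 × 0.001000 = 0.2031 t
  Potash: 167.3 × 0.3226 = 53.97 t
  Orthoboric acid: 410.6 × 0.4366 = 179.3 t
  Aragonite sand: 111.8 × 0.4419 = 49.40 t
  Na2B4O7: 103.8 × 0 = 0 t
  Wollastonite: 699.2 × 0.003000 = 2.098 t
Total LOI = 284.9 t
Glass = batch − LOI = 1696 − 284.9 = 1411 t

LOI loss = 284.9 t; glass = 1411 t; yield = 83.20%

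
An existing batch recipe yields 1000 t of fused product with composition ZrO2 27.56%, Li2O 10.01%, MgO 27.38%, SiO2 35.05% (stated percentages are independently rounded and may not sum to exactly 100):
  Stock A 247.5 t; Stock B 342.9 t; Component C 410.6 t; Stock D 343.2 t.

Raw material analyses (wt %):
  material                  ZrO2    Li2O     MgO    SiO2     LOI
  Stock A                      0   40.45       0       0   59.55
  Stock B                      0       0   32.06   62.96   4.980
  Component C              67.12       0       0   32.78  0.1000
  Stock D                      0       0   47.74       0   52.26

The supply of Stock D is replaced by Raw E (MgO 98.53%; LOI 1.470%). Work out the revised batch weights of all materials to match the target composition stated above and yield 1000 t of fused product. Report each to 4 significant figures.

Every computation holds full float precision at every stage; values along the way are shown rounded to four significant digits alongside each step; every reported result includes exactly one rounding; derived quantities (the totals, the yield, LOI, net glass mass, four oxide percentages) are rebuilt starting from the weights per 1000 t of glass at full precision as written in the question or the answer.
Oxide mass targets, per 1000 t fused product:
  ZrO2: 27.56% × 1000 = 275.6 t
  Li2O: 10.01% × 1000 = 100.1 t
  MgO: 27.38% × 1000 = 273.8 t
  SiO2: 35.05% × 1000 = 350.5 t
Oxide-by-oxide audit using the reported weights, under the basis named above (every target is met by its sum within answer rounding):
  ZrO2: 410.6·0.6712 = 275.6 t (target 275.6 t)
  Li2O: 247.5·0.4045 = 100.1 t (target 100.1 t)
  MgO: 342.9·0.3206 + 166.3·0.9853 = 273.8 t (target 273.8 t)
  SiO2: 342.9·0.6296 + 410.6·0.3278 = 350.5 t (target 350.5 t)
Glass-mass closure: total batch − LOI = 1000 t (targets for the oxides total 1000 t; stated basis 1000 t — rounding explains the deltas).
Batch grand total — Σ batch = 1167 t; ignition loss, Σ(batch × LOI) = 167.3 t; as yield: glass ÷ batch → 85.67%.

Revised batch per 1000 t fused product:
  Stock A: 247.5 t
  Stock B: 342.9 t
  Component C: 410.6 t
  Raw E: 166.3 t
Total batch = 1167 t; LOI loss = 167.3 t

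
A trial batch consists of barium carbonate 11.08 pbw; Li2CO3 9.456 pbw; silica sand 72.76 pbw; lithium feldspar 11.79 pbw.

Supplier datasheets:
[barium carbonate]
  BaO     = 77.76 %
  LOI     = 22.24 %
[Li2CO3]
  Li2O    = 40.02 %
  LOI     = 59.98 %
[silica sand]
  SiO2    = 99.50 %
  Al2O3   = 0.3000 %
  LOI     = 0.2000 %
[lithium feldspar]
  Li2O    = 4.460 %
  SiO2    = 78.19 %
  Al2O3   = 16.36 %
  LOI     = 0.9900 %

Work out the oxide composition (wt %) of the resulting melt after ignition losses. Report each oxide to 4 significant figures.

Glass mass = 96.69 pbw (batch 105.1 − LOI 8.398).
Composition: Li2O 4.458%, SiO2 84.41%, BaO 8.911%, Al2O3 2.221%

Full float precision is held end to end; in-progress results are shown rounded off to 4 significant figures in the printout; each reported number takes a single rounding — derived quantities, which include ignition loss, glass mass, totals, yield, the four compositions, are recomputed in full float precision, as quoted within question or answer, from the weighed amounts at 96.69 pbw of glass.
Delivered oxide masses:
  Li2O: 9.456·0.4002 + 11.79·0.04460 = 4.310 pbw
  SiO2: 72.76·0.9950 + 11.79·0.7819 = 81.61 pbw
  BaO: 11.08·0.7776 = 8.616 pbw
  Al2O3: 72.76·0.003000 + 11.79·0.1636 = 2.147 pbw
LOI: 11.08·0.2224 + 9.456·0.5998 + 72.76·0.002000 + 11.79·0.009900 = 8.398 pbw
Resulting glass, batch − LOI: 105.1 − 8.398 = 96.69 pbw (equal to the oxide-mass sum)
wt %: oxide over glass, times 100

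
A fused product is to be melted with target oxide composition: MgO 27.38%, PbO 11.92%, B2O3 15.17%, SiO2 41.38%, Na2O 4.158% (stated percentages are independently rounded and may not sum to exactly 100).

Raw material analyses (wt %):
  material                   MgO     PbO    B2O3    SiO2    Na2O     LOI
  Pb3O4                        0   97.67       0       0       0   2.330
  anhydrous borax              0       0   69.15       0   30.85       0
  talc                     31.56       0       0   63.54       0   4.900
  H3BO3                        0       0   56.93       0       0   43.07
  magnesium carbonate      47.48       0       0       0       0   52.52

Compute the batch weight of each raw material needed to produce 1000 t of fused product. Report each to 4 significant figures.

Batch per 1000 t fused product:
  Pb3O4: 122.0 t
  anhydrous borax: 134.8 t
  talc: 651.2 t
  H3BO3: 102.8 t
  magnesium carbonate: 143.8 t
Total batch = 1155 t; LOI loss = 154.6 t; yield = 86.61%

All arithmetic runs at full float precision through the solve. Rounding to four significant figures governs each mid-chain value as printed — a single rounding completes every reported number. The derived quantities (LOI, net glass mass, the five compositions, yield, totals) are rebuilt at full precision starting from the weights at 1000 t of glass as given in problem or answer.
Oxide-by-oxide targets in 1000 t fused product:
  MgO: 27.38% × 1000 = 273.8 t
  PbO: 11.92% × 1000 = 119.2 t
  B2O3: 15.17% × 1000 = 151.7 t
  SiO2: 41.38% × 1000 = 413.8 t
  Na2O: 4.158% × 1000 = 41.58 t
Verifying the oxide balance from the weights as reported, for the quoted basis mass (oxide sums agree with the targets modulo rounding of the values):
  MgO: 651.2·0.3156 + 143.8·0.4748 = 273.8 t (target 273.8 t)
  PbO: 122.0·0.9767 = 119.2 t (target 119.2 t)
  B2O3: 134.8·0.6915 + 102.8·0.5693 = 151.7 t (target 151.7 t)
  SiO2: 651.2·0.6354 = 413.8 t (target 413.8 t)
  Na2O: 134.8·0.3085 = 41.59 t (target 41.58 t)
Glass-mass closure: batch total minus LOI = 1000 t (targets for the oxides total 1000 t; versus the stated basis of 1000 t — any gap is answer rounding).
Whole-batch sum: Σ batch = 1155 t; loss to ignition Σ batch·LOI = 154.6 t; as yield: glass ÷ batch → 86.61%.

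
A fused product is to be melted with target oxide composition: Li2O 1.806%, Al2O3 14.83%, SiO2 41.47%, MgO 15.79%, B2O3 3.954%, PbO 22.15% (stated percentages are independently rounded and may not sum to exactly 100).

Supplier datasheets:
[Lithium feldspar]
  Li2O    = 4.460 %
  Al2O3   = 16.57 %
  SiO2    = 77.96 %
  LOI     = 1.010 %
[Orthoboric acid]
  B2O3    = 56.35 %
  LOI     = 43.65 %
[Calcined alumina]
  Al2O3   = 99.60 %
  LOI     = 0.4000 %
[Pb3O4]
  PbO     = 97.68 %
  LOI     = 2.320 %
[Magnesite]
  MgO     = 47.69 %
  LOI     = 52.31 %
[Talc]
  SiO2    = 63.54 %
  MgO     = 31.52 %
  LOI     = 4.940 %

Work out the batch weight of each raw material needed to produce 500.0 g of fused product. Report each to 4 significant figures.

Batch per 500.0 g fused product:
  Lithium feldspar: 202.5 g
  Orthoboric acid: 35.08 g
  Calcined alumina: 40.76 g
  Pb3O4: 113.4 g
  Magnesite: 114.1 g
  Talc: 77.92 g
Total batch = 583.8 g; LOI loss = 83.69 g; yield = 85.66%

All arithmetic carries exact precision from start to finish — in-progress results are printed, with 4-significant-digit rounding, as written; each reported result carries a single rounding — derived quantities (totals, six oxide percentages, net glass mass, the yield, ignition loss) are computed from the weighed amounts per 500.0 g of glass at full float precision, as quoted within problem or answer.
Oxide mass targets, per 500.0 g fused product:
  Li2O: 1.806% × 500.0 = 9.030 g
  Al2O3: 14.83% × 500.0 = 74.15 g
  SiO2: 41.47% × 500.0 = 207.4 g
  MgO: 15.79% × 500.0 = 78.95 g
  B2O3: 3.954% × 500.0 = 19.77 g
  PbO: 22.15% × 500.0 = 110.8 g
A balance pass over the oxides, per the reported batch figures, for the quoted basis mass (sum by sum, the targets are met modulo rounding of the values):
  Li2O: 202.5·0.04460 = 9.031 g (target 9.030 g)
  Al2O3: 202.5·0.1657 + 40.76·0.9960 = 74.15 g (target 74.15 g)
  SiO2: 202.5·0.7796 + 77.92·0.6354 = 207.4 g (target 207.4 g)
  MgO: 114.1·0.4769 + 77.92·0.3152 = 78.97 g (target 78.95 g)
  B2O3: 35.08·0.5635 = 19.77 g (target 19.77 g)
  PbO: 113.4·0.9768 = 110.8 g (target 110.8 g)
The glass-mass cross-check: the batch minus its LOI: 500.1 g (targets for the oxides total 500.0 g; with the basis standing at 500.0 g — differing by rounding only).
Adding the batch up: Σ batch = 583.8 g; LOI removed, Σ of batch·LOI: 83.69 g; yield: glass divided by total = 85.66%.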